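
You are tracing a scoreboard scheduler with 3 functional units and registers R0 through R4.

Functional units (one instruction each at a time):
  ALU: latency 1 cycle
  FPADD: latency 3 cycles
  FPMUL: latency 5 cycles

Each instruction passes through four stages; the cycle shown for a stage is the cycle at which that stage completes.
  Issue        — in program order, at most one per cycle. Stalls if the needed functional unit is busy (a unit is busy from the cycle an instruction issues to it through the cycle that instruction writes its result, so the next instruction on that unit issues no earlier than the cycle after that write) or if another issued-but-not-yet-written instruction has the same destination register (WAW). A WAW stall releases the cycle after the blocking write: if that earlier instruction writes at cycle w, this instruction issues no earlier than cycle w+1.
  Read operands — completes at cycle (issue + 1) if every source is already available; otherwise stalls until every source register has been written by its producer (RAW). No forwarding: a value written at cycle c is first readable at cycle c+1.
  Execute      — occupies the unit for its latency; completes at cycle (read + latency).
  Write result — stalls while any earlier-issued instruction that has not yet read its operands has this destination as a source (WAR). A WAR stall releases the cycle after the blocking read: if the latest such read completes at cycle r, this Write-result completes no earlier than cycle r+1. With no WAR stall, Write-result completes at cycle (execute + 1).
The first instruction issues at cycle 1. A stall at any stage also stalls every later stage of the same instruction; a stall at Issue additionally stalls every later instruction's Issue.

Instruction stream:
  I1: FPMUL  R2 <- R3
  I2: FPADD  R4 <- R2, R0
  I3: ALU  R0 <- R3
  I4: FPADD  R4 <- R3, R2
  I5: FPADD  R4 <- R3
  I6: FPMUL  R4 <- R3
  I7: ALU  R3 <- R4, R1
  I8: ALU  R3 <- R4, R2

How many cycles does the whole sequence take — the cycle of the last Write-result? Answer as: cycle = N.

[I1] 1/2/7/8
[I2] 2/9/12/13  (RAW R2: wait I1 write@8)
[I3] 3/4/5/10  (WAR R0: wait I2 read@9)
[I4] 14/15/18/19  (struct: FPADD busy until I2 writes@13)
[I5] 20/21/24/25  (struct: FPADD busy until I4 writes@19)
[I6] 26/27/32/33  (WAW R4: wait I5 write@25)
[I7] 27/34/35/36  (RAW R4: wait I6 write@33)
[I8] 37/38/39/40  (struct: ALU busy until I7 writes@36)

cycle = 40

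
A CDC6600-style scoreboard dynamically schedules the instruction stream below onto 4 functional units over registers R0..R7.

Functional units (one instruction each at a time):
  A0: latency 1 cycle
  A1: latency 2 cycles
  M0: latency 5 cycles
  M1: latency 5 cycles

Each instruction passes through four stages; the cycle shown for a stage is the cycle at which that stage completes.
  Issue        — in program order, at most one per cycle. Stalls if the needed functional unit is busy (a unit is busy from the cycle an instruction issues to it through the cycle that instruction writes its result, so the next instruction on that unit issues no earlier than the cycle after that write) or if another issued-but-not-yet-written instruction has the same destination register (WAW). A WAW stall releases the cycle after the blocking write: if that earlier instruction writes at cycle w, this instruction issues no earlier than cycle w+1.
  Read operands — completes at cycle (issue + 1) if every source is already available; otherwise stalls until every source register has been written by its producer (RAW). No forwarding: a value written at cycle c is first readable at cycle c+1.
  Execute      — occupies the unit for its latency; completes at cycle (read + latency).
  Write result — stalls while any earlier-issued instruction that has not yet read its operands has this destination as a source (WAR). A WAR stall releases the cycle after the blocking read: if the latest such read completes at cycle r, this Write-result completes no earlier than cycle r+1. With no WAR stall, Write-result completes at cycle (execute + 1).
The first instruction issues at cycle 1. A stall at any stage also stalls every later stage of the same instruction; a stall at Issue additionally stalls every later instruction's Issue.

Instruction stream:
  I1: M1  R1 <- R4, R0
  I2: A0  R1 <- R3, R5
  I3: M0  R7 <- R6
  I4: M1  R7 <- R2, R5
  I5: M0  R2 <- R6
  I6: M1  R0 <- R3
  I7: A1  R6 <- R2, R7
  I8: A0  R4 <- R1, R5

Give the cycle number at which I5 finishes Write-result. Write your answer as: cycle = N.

cycle = 26

[I1] 1/2/7/8
[I2] 9/10/11/12  (WAW R1: wait I1 write@8)
[I3] 10/11/16/17
[I4] 18/19/24/25  (WAW R7: wait I3 write@17)
[I5] 19/20/25/26
[I6] 26/27/32/33  (struct: M1 busy until I4 writes@25)
[I7] 27/28/30/31
[I8] 28/29/30/31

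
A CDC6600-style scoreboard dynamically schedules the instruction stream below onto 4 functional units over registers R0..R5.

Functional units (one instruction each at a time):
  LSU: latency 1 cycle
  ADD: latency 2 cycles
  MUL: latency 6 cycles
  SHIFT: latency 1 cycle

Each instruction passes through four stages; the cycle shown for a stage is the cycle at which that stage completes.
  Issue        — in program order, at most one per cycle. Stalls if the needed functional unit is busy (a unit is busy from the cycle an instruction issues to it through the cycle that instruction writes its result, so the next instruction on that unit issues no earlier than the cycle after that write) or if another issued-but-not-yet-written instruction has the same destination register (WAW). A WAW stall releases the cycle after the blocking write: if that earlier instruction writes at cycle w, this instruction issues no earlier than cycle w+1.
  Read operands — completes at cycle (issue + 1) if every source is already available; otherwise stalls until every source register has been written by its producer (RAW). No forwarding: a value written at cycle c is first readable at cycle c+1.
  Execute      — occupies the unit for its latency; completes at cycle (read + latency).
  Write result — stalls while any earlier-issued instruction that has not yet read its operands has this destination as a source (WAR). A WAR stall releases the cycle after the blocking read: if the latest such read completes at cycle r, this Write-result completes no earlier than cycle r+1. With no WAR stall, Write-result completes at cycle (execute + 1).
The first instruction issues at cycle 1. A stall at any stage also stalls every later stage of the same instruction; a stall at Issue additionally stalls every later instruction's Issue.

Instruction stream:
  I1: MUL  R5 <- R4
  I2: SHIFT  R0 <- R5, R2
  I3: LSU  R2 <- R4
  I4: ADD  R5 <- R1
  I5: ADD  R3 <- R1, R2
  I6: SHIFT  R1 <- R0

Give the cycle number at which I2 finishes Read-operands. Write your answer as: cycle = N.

[I1] 1/2/8/9
[I2] 2/10/11/12  (RAW R5: wait I1 write@9)
[I3] 3/4/5/11  (WAR R2: wait I2 read@10)
[I4] 10/11/13/14  (WAW R5: wait I1 write@9)
[I5] 15/16/18/19  (struct: ADD busy until I4 writes@14)
[I6] 16/17/18/19

cycle = 10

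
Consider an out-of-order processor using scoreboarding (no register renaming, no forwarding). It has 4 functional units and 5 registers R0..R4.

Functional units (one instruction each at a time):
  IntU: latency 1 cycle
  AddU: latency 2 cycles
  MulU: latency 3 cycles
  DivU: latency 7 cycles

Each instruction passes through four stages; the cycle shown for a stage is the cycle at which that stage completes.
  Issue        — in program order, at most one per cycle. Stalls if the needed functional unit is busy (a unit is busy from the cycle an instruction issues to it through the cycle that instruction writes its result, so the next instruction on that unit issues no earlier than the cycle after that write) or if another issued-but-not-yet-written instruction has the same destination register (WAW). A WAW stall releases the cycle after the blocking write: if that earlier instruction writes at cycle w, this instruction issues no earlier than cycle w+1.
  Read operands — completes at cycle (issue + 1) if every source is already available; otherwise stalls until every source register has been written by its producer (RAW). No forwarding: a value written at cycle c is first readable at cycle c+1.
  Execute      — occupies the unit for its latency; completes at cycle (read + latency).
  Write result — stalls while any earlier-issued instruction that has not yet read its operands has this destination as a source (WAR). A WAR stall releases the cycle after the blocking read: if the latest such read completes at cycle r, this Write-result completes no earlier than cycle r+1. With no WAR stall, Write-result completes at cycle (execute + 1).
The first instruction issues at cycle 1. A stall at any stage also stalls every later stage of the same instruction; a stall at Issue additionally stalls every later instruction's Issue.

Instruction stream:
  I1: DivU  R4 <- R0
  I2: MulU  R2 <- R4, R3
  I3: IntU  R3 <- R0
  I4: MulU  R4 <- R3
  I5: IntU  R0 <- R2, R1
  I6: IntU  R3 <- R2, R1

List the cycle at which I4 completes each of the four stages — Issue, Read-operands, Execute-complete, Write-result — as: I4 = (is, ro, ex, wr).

I4 = (16, 17, 20, 21)

I1 -> (1, 2, 9, 10)
I2 -> (2, 11, 14, 15)  // RAW R4: wait I1 write@10
I3 -> (3, 4, 5, 12)  // WAR R3: wait I2 read@11
I4 -> (16, 17, 20, 21)  // struct: MulU busy until I2 writes@15
I5 -> (17, 18, 19, 20)
I6 -> (21, 22, 23, 24)  // struct: IntU busy until I5 writes@20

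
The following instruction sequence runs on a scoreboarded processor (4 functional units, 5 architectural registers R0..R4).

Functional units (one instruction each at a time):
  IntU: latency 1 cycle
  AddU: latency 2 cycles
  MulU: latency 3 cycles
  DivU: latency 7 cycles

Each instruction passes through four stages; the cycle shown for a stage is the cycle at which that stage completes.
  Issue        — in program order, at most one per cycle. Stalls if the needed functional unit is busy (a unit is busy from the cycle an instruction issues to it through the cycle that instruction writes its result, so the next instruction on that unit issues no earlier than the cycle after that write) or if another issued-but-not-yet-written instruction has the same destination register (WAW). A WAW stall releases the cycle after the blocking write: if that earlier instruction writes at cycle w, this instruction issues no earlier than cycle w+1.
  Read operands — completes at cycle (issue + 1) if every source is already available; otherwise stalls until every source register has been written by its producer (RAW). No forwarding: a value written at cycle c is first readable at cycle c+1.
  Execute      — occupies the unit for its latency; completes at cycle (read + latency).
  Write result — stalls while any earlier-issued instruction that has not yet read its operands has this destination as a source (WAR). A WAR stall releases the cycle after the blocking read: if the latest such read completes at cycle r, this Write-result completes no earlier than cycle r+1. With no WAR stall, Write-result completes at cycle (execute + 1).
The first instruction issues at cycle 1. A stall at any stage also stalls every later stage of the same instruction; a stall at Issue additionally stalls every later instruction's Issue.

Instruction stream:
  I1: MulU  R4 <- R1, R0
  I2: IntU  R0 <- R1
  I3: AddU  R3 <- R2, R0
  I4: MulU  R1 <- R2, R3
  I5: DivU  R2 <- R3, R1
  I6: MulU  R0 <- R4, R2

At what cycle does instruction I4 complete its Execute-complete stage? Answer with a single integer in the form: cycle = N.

t=1  issue I1 (MulU)
t=2  I1 read-ops; issue I2 (IntU)
t=3  I2 read-ops; issue I3 (AddU)
t=4  I2 finished on IntU
t=5  I1 finished on MulU; I2→R0
t=6  I1→R4; I3 read-ops
t=7  issue I4 (MulU)
t=8  I3 finished on AddU; issue I5 (DivU)
t=9  I3→R3
t=10  I4 read-ops
t=13  I4 finished on MulU
t=14  I4→R1
t=15  I5 read-ops; issue I6 (MulU)
t=22  I5 finished on DivU
t=23  I5→R2
t=24  I6 read-ops
t=27  I6 finished on MulU
t=28  I6→R0

cycle = 13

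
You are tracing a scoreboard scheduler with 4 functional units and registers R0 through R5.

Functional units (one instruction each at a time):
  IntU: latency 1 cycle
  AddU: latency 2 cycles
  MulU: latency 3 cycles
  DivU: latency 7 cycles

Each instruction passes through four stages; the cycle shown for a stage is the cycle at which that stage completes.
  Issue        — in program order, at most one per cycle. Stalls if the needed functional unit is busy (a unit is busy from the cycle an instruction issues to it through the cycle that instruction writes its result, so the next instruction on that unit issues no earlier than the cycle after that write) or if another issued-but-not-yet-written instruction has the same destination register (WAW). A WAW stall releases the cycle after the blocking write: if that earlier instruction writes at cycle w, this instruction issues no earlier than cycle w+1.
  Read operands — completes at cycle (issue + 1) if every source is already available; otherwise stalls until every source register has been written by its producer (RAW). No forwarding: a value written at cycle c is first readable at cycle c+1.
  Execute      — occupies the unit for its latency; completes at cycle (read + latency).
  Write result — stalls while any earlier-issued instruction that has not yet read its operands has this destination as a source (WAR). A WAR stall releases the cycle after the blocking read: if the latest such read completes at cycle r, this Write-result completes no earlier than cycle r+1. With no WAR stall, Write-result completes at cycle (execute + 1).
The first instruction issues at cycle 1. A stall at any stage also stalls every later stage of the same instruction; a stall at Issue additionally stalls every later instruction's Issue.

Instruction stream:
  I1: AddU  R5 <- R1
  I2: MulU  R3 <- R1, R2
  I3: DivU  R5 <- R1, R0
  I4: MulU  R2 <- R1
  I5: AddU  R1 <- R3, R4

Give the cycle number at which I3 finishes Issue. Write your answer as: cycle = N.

t=1  I1 dispatched to AddU
t=2  I1 operands ready | I2 dispatched to MulU
t=3  I2 operands ready
t=4  I1 complete
t=5  R5←I1
t=6  I2 complete | I3 dispatched to DivU
t=7  R3←I2 | I3 operands ready
t=8  I4 dispatched to MulU
t=9  I4 operands ready | I5 dispatched to AddU
t=10  I5 operands ready
t=12  I4 complete | I5 complete
t=13  R2←I4 | R1←I5
t=14  I3 complete
t=15  R5←I3

cycle = 6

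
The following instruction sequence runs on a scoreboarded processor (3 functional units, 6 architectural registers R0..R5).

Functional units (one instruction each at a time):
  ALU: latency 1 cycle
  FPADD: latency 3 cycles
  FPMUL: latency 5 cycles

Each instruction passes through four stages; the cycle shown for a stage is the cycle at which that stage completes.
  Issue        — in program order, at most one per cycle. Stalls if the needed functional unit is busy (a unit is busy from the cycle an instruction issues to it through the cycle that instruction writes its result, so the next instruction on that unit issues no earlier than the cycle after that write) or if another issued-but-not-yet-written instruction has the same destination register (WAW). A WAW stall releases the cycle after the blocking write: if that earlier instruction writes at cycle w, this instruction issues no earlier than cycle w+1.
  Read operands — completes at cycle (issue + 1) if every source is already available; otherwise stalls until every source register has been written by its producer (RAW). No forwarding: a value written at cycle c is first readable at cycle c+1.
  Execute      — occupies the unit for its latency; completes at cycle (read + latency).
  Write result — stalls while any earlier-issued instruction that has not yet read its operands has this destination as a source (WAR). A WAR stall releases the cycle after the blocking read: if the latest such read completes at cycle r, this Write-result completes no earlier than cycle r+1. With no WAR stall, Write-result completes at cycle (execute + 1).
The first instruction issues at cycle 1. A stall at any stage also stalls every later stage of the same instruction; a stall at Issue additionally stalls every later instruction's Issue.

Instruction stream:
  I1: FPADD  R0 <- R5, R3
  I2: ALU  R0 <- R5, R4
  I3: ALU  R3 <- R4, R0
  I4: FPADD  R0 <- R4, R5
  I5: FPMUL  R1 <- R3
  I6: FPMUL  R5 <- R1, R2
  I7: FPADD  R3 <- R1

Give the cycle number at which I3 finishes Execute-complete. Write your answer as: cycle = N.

1) issue 1, read 2, done 5, write 6
2) issue 7, read 8, done 9, write 10  <WAW R0: wait I1 write@6>
3) issue 11, read 12, done 13, write 14  <struct: ALU busy until I2 writes@10>
4) issue 12, read 13, done 16, write 17
5) issue 13, read 15, done 20, write 21  <RAW R3: wait I3 write@14>
6) issue 22, read 23, done 28, write 29  <struct: FPMUL busy until I5 writes@21>
7) issue 23, read 24, done 27, write 28

cycle = 13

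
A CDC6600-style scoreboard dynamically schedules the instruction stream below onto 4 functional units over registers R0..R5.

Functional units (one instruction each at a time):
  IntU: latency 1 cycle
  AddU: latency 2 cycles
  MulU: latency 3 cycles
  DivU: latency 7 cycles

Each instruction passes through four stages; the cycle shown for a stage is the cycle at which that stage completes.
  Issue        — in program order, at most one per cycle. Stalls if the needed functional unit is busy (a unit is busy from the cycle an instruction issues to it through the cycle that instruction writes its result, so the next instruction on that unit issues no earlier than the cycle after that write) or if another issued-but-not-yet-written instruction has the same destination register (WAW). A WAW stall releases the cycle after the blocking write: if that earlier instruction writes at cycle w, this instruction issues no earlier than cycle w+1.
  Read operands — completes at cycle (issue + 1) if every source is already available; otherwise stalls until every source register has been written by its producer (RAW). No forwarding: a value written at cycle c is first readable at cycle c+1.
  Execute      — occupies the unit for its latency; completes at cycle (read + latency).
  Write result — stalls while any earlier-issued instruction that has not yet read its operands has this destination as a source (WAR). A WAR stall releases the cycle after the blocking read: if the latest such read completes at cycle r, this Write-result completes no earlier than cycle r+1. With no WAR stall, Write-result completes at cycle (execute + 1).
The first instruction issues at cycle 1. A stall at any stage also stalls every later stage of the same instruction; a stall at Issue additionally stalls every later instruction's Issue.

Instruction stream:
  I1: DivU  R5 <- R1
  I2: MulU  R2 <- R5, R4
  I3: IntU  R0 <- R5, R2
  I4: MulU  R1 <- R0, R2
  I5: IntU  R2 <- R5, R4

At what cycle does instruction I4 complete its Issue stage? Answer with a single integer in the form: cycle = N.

I1  is:1  ro:2  ex:9  wr:10
I2  is:2  ro:11  ex:14  wr:15  — RAW R5: wait I1 write@10
I3  is:3  ro:16  ex:17  wr:18  — RAW R2: wait I2 write@15
I4  is:16  ro:19  ex:22  wr:23  — struct: MulU busy until I2 writes@15, RAW R0: wait I3 write@18
I5  is:19  ro:20  ex:21  wr:22  — struct: IntU busy until I3 writes@18

cycle = 16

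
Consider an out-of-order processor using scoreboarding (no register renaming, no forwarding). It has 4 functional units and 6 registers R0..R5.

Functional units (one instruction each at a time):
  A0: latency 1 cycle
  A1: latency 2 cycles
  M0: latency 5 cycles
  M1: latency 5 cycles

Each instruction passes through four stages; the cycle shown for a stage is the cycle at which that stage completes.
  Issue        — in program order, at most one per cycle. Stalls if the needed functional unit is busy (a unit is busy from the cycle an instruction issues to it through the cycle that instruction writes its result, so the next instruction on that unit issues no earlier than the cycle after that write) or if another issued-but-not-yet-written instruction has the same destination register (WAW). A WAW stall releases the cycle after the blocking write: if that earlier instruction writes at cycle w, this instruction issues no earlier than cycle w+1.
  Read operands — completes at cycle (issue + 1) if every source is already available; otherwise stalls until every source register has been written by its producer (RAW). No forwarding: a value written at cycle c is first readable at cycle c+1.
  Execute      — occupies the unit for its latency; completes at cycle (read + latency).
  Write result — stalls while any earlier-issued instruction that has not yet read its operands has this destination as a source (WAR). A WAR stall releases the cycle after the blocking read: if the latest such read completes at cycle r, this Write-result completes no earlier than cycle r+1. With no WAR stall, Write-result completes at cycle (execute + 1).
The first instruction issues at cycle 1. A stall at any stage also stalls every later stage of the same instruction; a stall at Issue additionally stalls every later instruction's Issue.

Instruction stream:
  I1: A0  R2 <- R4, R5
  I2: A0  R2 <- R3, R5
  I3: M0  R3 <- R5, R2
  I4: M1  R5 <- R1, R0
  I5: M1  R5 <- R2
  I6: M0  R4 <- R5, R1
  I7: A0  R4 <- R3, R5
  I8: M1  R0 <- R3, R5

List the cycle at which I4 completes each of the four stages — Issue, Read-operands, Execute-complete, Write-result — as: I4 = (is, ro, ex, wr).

cycle 1: issue I1 (A0)
cycle 2: I1 read-ops
cycle 3: I1 finished on A0
cycle 4: I1→R2
cycle 5: issue I2 (A0)
cycle 6: I2 read-ops | issue I3 (M0)
cycle 7: I2 finished on A0 | issue I4 (M1)
cycle 8: I2→R2 | I4 read-ops
cycle 9: I3 read-ops
cycle 13: I4 finished on M1
cycle 14: I3 finished on M0 | I4→R5
cycle 15: I3→R3 | issue I5 (M1)
cycle 16: I5 read-ops | issue I6 (M0)
cycle 21: I5 finished on M1
cycle 22: I5→R5
cycle 23: I6 read-ops
cycle 28: I6 finished on M0
cycle 29: I6→R4
cycle 30: issue I7 (A0)
cycle 31: I7 read-ops | issue I8 (M1)
cycle 32: I7 finished on A0 | I8 read-ops
cycle 33: I7→R4
cycle 37: I8 finished on M1
cycle 38: I8→R0

I4 = (7, 8, 13, 14)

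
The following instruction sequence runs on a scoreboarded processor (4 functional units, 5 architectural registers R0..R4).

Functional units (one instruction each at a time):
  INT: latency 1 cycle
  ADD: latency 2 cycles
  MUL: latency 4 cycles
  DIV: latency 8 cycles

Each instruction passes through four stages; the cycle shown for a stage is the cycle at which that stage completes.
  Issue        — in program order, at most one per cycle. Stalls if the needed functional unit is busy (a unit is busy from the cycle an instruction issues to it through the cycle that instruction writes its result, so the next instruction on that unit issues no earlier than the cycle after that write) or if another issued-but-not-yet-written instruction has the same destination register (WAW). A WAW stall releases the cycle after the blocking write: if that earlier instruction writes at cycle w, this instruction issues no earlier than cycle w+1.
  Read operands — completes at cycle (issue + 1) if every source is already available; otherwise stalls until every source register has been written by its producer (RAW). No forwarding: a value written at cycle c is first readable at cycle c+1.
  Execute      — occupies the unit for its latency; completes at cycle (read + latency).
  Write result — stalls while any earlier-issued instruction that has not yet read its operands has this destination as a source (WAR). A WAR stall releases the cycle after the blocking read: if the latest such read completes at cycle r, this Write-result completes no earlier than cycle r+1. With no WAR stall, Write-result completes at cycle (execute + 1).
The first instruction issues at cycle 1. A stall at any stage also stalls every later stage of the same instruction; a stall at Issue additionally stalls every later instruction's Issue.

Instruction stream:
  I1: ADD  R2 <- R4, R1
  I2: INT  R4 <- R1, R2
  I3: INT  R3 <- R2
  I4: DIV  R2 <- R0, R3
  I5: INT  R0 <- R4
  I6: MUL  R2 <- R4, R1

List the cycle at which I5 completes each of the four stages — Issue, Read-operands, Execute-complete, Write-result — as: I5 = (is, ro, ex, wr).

I5 = (13, 14, 15, 16)

c1: issue I1 (ADD)
c2: I1 read-ops · issue I2 (INT)
c4: I1 finished on ADD
c5: I1→R2
c6: I2 read-ops
c7: I2 finished on INT
c8: I2→R4
c9: issue I3 (INT)
c10: I3 read-ops · issue I4 (DIV)
c11: I3 finished on INT
c12: I3→R3
c13: I4 read-ops · issue I5 (INT)
c14: I5 read-ops
c15: I5 finished on INT
c16: I5→R0
c21: I4 finished on DIV
c22: I4→R2
c23: issue I6 (MUL)
c24: I6 read-ops
c28: I6 finished on MUL
c29: I6→R2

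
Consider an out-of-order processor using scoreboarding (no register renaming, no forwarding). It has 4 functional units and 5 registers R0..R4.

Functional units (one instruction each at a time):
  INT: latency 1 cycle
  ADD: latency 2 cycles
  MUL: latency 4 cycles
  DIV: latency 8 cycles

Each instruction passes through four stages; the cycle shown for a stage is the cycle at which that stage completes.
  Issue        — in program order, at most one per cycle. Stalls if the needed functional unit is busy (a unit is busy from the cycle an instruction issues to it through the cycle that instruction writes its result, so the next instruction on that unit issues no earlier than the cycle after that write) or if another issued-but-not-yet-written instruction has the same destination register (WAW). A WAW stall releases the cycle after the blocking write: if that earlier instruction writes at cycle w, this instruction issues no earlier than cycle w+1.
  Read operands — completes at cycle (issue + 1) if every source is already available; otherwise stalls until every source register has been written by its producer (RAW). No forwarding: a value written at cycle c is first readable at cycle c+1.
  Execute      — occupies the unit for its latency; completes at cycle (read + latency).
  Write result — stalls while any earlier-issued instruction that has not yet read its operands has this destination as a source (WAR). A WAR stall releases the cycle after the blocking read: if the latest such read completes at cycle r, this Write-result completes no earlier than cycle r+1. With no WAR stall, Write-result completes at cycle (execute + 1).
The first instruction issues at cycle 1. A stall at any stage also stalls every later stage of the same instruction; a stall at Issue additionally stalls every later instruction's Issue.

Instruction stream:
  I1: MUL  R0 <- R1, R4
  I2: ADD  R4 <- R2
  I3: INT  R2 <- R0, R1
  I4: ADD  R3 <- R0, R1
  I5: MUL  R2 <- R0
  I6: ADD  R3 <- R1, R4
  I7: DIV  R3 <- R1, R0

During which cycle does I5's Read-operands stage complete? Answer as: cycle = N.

cycle = 12

  I1 | 1 | 2 | 6 | 7
  I2 | 2 | 3 | 5 | 6
  I3 | 3 | 8 | 9 | 10   RAW R0: wait I1 write@7
  I4 | 7 | 8 | 10 | 11   struct: ADD busy until I2 writes@6
  I5 | 11 | 12 | 16 | 17   WAW R2: wait I3 write@10
  I6 | 12 | 13 | 15 | 16
  I7 | 17 | 18 | 26 | 27   WAW R3: wait I6 write@16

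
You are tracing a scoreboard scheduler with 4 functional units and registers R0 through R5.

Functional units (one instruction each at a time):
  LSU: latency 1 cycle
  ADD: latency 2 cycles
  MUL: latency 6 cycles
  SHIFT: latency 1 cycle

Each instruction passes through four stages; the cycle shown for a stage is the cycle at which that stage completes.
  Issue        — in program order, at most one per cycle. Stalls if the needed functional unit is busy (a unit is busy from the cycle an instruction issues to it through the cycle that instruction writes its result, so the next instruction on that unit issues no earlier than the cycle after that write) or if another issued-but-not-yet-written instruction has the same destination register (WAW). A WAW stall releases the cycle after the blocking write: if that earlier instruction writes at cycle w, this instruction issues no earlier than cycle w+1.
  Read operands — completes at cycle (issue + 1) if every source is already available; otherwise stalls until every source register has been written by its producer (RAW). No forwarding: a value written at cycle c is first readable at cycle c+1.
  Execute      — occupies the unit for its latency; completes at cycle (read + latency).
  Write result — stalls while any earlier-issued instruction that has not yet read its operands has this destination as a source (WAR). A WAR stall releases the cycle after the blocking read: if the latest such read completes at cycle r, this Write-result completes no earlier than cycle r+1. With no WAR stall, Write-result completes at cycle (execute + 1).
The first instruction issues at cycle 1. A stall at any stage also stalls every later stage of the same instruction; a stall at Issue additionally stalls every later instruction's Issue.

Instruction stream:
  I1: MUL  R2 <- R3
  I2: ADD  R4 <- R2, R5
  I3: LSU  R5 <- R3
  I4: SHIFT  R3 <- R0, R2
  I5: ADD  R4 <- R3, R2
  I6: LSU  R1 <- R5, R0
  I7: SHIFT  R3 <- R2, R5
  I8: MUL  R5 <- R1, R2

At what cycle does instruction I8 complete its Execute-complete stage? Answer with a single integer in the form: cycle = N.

[I1] 1/2/8/9
[I2] 2/10/12/13  (RAW R2: wait I1 write@9)
[I3] 3/4/5/11  (WAR R5: wait I2 read@10)
[I4] 4/10/11/12  (RAW R2: wait I1 write@9)
[I5] 14/15/17/18  (struct: ADD busy until I2 writes@13)
[I6] 15/16/17/18
[I7] 16/17/18/19
[I8] 17/19/25/26  (RAW R1: wait I6 write@18)

cycle = 25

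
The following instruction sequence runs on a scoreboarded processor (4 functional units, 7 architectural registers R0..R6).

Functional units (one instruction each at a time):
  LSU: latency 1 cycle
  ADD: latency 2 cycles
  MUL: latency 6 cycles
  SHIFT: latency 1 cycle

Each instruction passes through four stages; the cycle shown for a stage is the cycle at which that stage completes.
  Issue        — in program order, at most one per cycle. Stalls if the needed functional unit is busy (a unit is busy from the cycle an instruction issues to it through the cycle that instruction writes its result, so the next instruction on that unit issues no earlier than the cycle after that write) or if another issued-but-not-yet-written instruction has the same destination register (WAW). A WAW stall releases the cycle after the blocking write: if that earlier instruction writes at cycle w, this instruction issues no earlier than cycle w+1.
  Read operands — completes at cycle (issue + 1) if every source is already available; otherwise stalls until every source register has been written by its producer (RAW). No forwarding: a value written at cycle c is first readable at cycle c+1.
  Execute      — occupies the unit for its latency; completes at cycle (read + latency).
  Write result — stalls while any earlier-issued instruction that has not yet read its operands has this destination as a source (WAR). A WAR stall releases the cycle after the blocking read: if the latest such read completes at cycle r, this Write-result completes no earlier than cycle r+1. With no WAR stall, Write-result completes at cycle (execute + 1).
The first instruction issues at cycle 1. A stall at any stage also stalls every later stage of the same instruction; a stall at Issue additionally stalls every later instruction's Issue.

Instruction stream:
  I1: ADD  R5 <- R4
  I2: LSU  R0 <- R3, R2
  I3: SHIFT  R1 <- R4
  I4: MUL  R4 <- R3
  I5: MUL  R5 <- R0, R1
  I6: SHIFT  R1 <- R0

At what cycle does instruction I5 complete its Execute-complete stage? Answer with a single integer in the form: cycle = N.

cycle = 20

1) issue 1, read 2, done 4, write 5
2) issue 2, read 3, done 4, write 5
3) issue 3, read 4, done 5, write 6
4) issue 4, read 5, done 11, write 12
5) issue 13, read 14, done 20, write 21  <struct: MUL busy until I4 writes@12>
6) issue 14, read 15, done 16, write 17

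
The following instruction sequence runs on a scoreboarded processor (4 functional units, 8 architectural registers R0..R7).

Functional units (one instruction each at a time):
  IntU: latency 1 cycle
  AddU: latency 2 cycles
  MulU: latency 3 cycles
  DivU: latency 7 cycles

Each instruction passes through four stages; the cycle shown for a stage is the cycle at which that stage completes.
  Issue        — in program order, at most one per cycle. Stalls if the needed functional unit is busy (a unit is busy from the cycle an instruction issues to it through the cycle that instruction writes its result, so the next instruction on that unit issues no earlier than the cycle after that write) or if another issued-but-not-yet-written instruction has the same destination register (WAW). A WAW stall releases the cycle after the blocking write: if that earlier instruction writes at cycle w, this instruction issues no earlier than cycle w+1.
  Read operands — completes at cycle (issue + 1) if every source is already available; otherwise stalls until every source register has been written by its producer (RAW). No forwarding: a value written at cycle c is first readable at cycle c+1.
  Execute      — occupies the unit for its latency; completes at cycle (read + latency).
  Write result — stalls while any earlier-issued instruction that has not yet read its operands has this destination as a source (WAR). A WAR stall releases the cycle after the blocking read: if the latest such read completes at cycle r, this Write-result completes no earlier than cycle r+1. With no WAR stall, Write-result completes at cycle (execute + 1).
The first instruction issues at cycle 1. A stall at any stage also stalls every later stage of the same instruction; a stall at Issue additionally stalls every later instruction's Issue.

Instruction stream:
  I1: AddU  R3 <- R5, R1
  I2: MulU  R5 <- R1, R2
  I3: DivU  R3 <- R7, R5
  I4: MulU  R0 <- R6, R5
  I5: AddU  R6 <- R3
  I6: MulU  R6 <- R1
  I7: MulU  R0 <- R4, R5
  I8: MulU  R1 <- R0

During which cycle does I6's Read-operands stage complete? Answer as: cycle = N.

I1 -> (1, 2, 4, 5)
I2 -> (2, 3, 6, 7)
I3 -> (6, 8, 15, 16)  // WAW R3: wait I1 write@5, RAW R5: wait I2 write@7
I4 -> (8, 9, 12, 13)  // struct: MulU busy until I2 writes@7
I5 -> (9, 17, 19, 20)  // RAW R3: wait I3 write@16
I6 -> (21, 22, 25, 26)  // WAW R6: wait I5 write@20
I7 -> (27, 28, 31, 32)  // struct: MulU busy until I6 writes@26
I8 -> (33, 34, 37, 38)  // struct: MulU busy until I7 writes@32

cycle = 22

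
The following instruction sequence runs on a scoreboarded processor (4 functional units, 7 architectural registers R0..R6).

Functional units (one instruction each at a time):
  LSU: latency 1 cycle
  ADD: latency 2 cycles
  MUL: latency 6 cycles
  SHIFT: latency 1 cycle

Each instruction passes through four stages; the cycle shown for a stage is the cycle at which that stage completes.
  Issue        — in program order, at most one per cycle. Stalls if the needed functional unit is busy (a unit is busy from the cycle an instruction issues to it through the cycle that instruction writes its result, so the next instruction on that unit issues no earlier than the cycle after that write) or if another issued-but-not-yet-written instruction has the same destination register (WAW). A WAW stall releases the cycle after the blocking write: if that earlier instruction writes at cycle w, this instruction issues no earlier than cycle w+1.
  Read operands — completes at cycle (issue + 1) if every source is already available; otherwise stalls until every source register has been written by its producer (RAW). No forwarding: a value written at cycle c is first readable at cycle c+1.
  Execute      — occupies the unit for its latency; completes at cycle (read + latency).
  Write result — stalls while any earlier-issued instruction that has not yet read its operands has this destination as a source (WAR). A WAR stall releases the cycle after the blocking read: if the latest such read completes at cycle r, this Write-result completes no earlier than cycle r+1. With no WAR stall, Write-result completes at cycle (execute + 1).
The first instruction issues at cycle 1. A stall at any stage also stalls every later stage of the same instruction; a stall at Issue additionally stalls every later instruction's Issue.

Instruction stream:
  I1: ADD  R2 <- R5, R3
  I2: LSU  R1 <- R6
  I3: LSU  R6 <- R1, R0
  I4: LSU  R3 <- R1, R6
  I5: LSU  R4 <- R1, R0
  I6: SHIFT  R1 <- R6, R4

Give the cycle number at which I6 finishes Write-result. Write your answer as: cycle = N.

cycle = 20

I1 -> (1, 2, 4, 5)
I2 -> (2, 3, 4, 5)
I3 -> (6, 7, 8, 9)  // struct: LSU busy until I2 writes@5
I4 -> (10, 11, 12, 13)  // struct: LSU busy until I3 writes@9
I5 -> (14, 15, 16, 17)  // struct: LSU busy until I4 writes@13
I6 -> (15, 18, 19, 20)  // RAW R4: wait I5 write@17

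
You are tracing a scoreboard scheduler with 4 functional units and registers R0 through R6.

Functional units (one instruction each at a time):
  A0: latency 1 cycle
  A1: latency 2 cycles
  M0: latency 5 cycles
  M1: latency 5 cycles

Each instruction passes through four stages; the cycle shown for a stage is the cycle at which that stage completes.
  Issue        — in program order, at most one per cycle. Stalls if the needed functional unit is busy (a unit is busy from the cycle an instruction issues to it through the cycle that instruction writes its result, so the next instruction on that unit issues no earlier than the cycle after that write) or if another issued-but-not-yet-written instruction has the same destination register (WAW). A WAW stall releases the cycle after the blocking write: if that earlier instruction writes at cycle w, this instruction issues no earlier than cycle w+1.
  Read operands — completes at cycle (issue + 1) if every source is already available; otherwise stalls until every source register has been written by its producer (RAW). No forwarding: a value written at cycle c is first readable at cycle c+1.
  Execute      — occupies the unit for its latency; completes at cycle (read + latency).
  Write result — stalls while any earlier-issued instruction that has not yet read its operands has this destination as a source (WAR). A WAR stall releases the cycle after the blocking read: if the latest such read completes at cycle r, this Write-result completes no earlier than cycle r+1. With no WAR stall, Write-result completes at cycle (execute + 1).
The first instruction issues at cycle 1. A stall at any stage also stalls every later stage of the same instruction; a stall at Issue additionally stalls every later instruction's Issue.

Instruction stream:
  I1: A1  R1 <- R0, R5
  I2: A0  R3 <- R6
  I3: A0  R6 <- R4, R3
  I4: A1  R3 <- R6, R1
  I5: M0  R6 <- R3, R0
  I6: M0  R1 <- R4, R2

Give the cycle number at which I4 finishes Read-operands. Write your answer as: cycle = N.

cycle = 10

t=1  I1 issues→A1
t=2  I1 reads · I2 issues→A0
t=3  I2 reads
t=4  I1 exec-done · I2 exec-done
t=5  I1 writes R1 · I2 writes R3
t=6  I3 issues→A0
t=7  I3 reads · I4 issues→A1
t=8  I3 exec-done
t=9  I3 writes R6
t=10  I4 reads · I5 issues→M0
t=12  I4 exec-done
t=13  I4 writes R3
t=14  I5 reads
t=19  I5 exec-done
t=20  I5 writes R6
t=21  I6 issues→M0
t=22  I6 reads
t=27  I6 exec-done
t=28  I6 writes R1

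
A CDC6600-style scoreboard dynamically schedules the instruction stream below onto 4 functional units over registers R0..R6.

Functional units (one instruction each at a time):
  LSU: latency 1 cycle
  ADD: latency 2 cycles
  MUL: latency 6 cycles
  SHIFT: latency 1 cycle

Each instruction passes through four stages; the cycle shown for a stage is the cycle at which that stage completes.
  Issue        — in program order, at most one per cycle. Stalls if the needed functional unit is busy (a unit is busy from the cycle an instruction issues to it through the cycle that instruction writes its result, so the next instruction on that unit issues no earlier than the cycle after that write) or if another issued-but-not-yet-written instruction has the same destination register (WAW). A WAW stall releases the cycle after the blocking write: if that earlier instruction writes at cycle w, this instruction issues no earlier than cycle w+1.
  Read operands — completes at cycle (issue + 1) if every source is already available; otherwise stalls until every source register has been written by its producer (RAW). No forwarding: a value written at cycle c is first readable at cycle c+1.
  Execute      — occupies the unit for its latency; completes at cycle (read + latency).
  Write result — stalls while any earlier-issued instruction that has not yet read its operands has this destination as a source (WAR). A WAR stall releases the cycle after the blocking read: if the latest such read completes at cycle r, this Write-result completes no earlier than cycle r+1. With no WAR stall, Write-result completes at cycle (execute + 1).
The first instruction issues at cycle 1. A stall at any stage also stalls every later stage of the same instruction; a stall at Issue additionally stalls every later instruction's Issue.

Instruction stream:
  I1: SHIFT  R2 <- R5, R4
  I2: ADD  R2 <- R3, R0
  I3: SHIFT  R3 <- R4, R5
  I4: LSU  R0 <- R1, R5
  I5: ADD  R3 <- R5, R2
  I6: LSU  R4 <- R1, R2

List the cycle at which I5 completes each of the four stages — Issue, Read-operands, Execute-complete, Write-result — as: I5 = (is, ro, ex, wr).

I5 = (10, 11, 13, 14)

c1: I1 dispatched to SHIFT
c2: I1 operands ready
c3: I1 complete
c4: R2←I1
c5: I2 dispatched to ADD
c6: I2 operands ready · I3 dispatched to SHIFT
c7: I3 operands ready · I4 dispatched to LSU
c8: I2 complete · I3 complete · I4 operands ready
c9: R2←I2 · R3←I3 · I4 complete
c10: R0←I4 · I5 dispatched to ADD
c11: I5 operands ready · I6 dispatched to LSU
c12: I6 operands ready
c13: I5 complete · I6 complete
c14: R3←I5 · R4←I6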